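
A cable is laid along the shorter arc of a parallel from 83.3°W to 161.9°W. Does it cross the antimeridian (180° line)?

No

Signed shortest Δλ = ((-161.9 − -83.3 + 180) mod 360) − 180 = -78.6°.
Going west by 78.6° from -83.3° reaches -161.9° without touching 180°.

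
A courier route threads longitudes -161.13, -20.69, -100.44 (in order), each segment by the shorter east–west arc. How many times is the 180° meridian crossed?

0

Leg 1: -161.13° → -20.69°, shortest Δλ = 140.44° (east) — does not cross 180°.
Leg 2: -20.69° → -100.44°, shortest Δλ = -79.75° (west) — does not cross 180°.
Total crossings: 0.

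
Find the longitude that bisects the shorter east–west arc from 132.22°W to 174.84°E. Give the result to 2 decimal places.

158.69°W

Signed shortest Δλ from -132.22° to +174.84° is -52.94°.
Midpoint longitude = -132.22° + (-52.94°)/2 = -132.22° − 26.47° = -158.69°.
(The naïve average (-132.22 + +174.84)/2 = 21.31° is on the wrong side of the globe.)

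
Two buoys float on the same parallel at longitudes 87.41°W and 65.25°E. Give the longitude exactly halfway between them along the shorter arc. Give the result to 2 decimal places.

Signed shortest Δλ from -87.41° to +65.25° is +152.66°.
Midpoint longitude = -87.41° + (+152.66°)/2 = -87.41° + 76.33° = -11.08°.

11.08°W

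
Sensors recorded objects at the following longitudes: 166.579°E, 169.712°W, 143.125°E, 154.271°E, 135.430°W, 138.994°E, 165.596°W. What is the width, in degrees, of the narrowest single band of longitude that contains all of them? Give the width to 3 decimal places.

Sort the longitudes: -169.712°, -165.596°, -135.430°, +138.994°, +143.125°, +154.271°, +166.579°.
Eastward gaps between consecutive values (wrapping around): 4.116°, 30.166°, 274.424°, 4.131°, 11.146°, 12.308°, 23.709°.
Largest gap = 274.424° ⇒ minimal covering band is its complement: 360° − 274.424° = 85.576°.
Band runs from +138.994° eastward to -135.430°, crossing the antimeridian.

85.576°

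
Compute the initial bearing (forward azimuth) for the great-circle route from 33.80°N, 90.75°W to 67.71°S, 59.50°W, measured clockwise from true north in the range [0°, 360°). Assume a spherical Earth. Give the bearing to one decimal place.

Δλ = -59.50 − -90.75 = 31.25°.
θ = atan2( sin Δλ · cos φ₂ , cos φ₁ · sin φ₂ − sin φ₁ · cos φ₂ · cos Δλ )
  = atan2(0.19677, -0.94928) = 168.289° → normalised to [0°, 360°): 168.289°.

168.3°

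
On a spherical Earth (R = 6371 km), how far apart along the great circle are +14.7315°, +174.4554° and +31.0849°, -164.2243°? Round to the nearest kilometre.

2831 km

Δλ = -164.2243 − 174.4554 = -338.6797°; wrapped into (−180°, 180°]: 21.3203°.
Δφ = 31.0849 − 14.7315 = 16.3534°.
a = sin²(Δφ/2) + cos φ₁ · cos φ₂ · sin²(Δλ/2) = 0.048570.
c = 2·atan2(√a, √(1−a)) = 0.44442 rad → d = 6371·c ≈ 2831.41 km.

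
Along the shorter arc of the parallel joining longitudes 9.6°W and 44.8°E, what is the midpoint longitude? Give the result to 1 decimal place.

17.6°E

Signed shortest Δλ from -9.6° to +44.8° is +54.4°.
Midpoint longitude = -9.6° + (+54.4°)/2 = -9.6° + 27.2° = +17.6°.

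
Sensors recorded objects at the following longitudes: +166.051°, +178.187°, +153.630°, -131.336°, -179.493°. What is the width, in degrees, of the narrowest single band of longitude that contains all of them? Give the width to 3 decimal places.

75.034°

Sort the longitudes: -179.493°, -131.336°, +153.630°, +166.051°, +178.187°.
Eastward gaps between consecutive values (wrapping around): 48.157°, 284.966°, 12.421°, 12.136°, 2.320°.
Largest gap = 284.966° ⇒ minimal covering band is its complement: 360° − 284.966° = 75.034°.
Band runs from +153.630° eastward to -131.336°, crossing the antimeridian.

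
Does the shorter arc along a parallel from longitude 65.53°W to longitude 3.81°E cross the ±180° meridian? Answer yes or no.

No

Signed shortest Δλ = ((3.81 − -65.53 + 180) mod 360) − 180 = 69.34°.
Going east by 69.34° from -65.53° reaches +3.81° without touching 180°.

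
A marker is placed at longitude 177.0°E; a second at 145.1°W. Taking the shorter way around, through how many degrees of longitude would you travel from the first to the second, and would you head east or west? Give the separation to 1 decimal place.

37.9° east

Raw difference: -145.1 − 177.0 = -322.1°.
Normalise into (−180°, 180°]: -322.1° + 360° = 37.9°.
Positive ⇒ the second point lies to the east; separation 37.9°.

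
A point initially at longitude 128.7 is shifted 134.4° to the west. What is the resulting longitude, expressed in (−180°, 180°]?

Start at +128.7°; shift −134.4° → -5.7°.
-5.7° already lies in (−180°, 180°].

-5.7°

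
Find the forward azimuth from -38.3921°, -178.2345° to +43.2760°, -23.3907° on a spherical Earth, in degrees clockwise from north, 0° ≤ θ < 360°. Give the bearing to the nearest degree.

68°

Δλ = -23.3907 − -178.2345 = 154.8438°.
θ = atan2( sin Δλ · cos φ₂ , cos φ₁ · sin φ₂ − sin φ₁ · cos φ₂ · cos Δλ )
  = atan2(0.30949, 0.12802) = 67.527° → normalised to [0°, 360°): 67.527°.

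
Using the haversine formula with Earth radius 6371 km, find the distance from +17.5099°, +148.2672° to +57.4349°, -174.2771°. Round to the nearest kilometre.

5406 km

Δλ = -174.2771 − 148.2672 = -322.5443°; wrapped into (−180°, 180°]: 37.4557°.
Δφ = 57.4349 − 17.5099 = 39.9250°.
a = sin²(Δφ/2) + cos φ₁ · cos φ₂ · sin²(Δλ/2) = 0.169474.
c = 2·atan2(√a, √(1−a)) = 0.84858 rad → d = 6371·c ≈ 5406.29 km.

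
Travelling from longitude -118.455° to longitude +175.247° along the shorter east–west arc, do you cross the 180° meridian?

Naïve |175.247 − -118.455| = 293.702° > 180°, so the shorter arc goes the other way round — across 180°.
Signed shortest Δλ = ((175.247 − -118.455 + 180) mod 360) − 180 = -66.298°.
Going west by 66.298° from -118.455° passes through 180° before reaching +175.247°.

Yes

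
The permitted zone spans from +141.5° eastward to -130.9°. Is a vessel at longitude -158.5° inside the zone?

Band width going east from +141.5° to -130.9°: ((-130.9 − 141.5) mod 360) = 87.6°.
Offset of -158.5° east of the west edge: ((-158.5 − 141.5) mod 360) = 60.0°.
60.0° ≤ 87.6° ⇒ inside.

Yes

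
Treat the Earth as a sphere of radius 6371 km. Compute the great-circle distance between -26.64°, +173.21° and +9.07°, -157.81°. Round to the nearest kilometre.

Δλ = -157.81 − 173.21 = -331.02°; wrapped into (−180°, 180°]: 28.98°.
Δφ = 9.07 − -26.64 = 35.71°.
a = sin²(Δφ/2) + cos φ₁ · cos φ₂ · sin²(Δλ/2) = 0.149269.
c = 2·atan2(√a, √(1−a)) = 0.79335 rad → d = 6371·c ≈ 5054.43 km.

5054 km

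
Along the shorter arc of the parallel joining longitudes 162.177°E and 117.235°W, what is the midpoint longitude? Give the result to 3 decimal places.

157.529°W

Signed shortest Δλ from +162.177° to -117.235° is +80.588°.
Midpoint longitude = +162.177° + (+80.588°)/2 = +162.177° + 40.294° = +202.471°.
Normalise into (−180°, 180°]: -157.529°.
(The naïve average (+162.177 + -117.235)/2 = 22.471° is on the wrong side of the globe.)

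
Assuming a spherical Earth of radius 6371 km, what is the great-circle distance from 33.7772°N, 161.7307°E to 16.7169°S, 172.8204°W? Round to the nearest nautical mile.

3363 nmi

Δλ = -172.8204 − 161.7307 = -334.5511°; wrapped into (−180°, 180°]: 25.4489°.
Δφ = -16.7169 − 33.7772 = -50.4941°.
a = sin²(Δφ/2) + cos φ₁ · cos φ₂ · sin²(Δλ/2) = 0.220543.
c = 2·atan2(√a, √(1−a)) = 0.97772 rad → d = 6371·c ≈ 6229.06 km ≈ 3363.43 nmi.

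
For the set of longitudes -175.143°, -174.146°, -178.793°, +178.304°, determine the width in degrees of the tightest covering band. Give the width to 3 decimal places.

7.550°

Sort the longitudes: -178.793°, -175.143°, -174.146°, +178.304°.
Eastward gaps between consecutive values (wrapping around): 3.650°, 0.997°, 352.450°, 2.903°.
Largest gap = 352.450° ⇒ minimal covering band is its complement: 360° − 352.450° = 7.550°.
Band runs from +178.304° eastward to -174.146°, crossing the antimeridian.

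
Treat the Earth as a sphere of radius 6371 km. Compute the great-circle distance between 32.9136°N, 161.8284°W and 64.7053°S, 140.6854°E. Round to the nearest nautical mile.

6446 nmi

Δλ = 140.6854 − -161.8284 = 302.5138°; wrapped into (−180°, 180°]: -57.4862°.
Δφ = -64.7053 − 32.9136 = -97.6189°.
a = sin²(Δφ/2) + cos φ₁ · cos φ₂ · sin²(Δλ/2) = 0.649239.
c = 2·atan2(√a, √(1−a)) = 1.87389 rad → d = 6371·c ≈ 11938.58 km ≈ 6446.32 nmi.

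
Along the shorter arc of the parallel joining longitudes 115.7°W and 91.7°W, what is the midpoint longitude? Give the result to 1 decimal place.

Signed shortest Δλ from -115.7° to -91.7° is +24.0°.
Midpoint longitude = -115.7° + (+24.0°)/2 = -115.7° + 12.0° = -103.7°.

103.7°W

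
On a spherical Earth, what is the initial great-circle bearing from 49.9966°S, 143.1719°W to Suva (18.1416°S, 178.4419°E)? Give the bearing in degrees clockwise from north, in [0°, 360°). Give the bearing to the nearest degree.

302°

Δλ = 178.4419 − -143.1719 = 321.6138°; wrapped into (−180°, 180°]: -38.3862°.
θ = atan2( sin Δλ · cos φ₂ , cos φ₁ · sin φ₂ − sin φ₁ · cos φ₂ · cos Δλ )
  = atan2(-0.59009, 0.37042) = -57.882° → normalised to [0°, 360°): 302.118°.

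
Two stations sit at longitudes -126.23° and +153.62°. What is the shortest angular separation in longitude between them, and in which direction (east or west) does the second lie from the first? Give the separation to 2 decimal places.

Raw difference: 153.62 − -126.23 = 279.85°.
Normalise into (−180°, 180°]: 279.85° − 360° = -80.15°.
Negative ⇒ the second point lies to the west; separation 80.15°.

80.15° west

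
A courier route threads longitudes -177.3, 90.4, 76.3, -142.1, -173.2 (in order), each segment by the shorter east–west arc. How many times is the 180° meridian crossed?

Leg 1: -177.3° → +90.4°, shortest Δλ = -92.3° (west) — crosses 180°.
Leg 2: +90.4° → +76.3°, shortest Δλ = -14.1° (west) — does not cross 180°.
Leg 3: +76.3° → -142.1°, shortest Δλ = 141.6° (east) — crosses 180°.
Leg 4: -142.1° → -173.2°, shortest Δλ = -31.1° (west) — does not cross 180°.
Total crossings: 2.

2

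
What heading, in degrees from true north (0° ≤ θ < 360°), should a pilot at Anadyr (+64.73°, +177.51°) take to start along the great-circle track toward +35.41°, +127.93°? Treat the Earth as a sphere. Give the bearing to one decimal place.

Δλ = 127.93 − 177.51 = -49.58°.
θ = atan2( sin Δλ · cos φ₂ , cos φ₁ · sin φ₂ − sin φ₁ · cos φ₂ · cos Δλ )
  = atan2(-0.62049, -0.23054) = -110.382° → normalised to [0°, 360°): 249.618°.

249.6°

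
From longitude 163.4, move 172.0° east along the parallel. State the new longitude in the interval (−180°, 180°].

-24.6°

Start at +163.4°; shift +172.0° → +335.4°.
+335.4° lies outside (−180°, 180°]; subtract 360° → -24.6°.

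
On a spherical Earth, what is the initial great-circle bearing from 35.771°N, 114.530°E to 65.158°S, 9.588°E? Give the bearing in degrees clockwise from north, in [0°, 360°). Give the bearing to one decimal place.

Δλ = 9.588 − 114.530 = -104.942°.
θ = atan2( sin Δλ · cos φ₂ , cos φ₁ · sin φ₂ − sin φ₁ · cos φ₂ · cos Δλ )
  = atan2(-0.40591, -0.67296) = -148.903° → normalised to [0°, 360°): 211.097°.

211.1°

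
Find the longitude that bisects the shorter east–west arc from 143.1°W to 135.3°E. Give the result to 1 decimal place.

176.1°E

Signed shortest Δλ from -143.1° to +135.3° is -81.6°.
Midpoint longitude = -143.1° + (-81.6°)/2 = -143.1° − 40.8° = -183.9°.
Normalise into (−180°, 180°]: +176.1°.
(The naïve average (-143.1 + +135.3)/2 = -3.9° is on the wrong side of the globe.)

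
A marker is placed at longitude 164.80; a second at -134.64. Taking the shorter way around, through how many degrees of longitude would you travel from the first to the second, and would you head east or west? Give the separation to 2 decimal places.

Raw difference: -134.64 − 164.80 = -299.44°.
Normalise into (−180°, 180°]: -299.44° + 360° = 60.56°.
Positive ⇒ the second point lies to the east; separation 60.56°.

60.56° east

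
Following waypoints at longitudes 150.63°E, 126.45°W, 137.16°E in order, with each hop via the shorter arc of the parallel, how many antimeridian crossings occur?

Leg 1: +150.63° → -126.45°, shortest Δλ = 82.92° (east) — crosses 180°.
Leg 2: -126.45° → +137.16°, shortest Δλ = -96.39° (west) — crosses 180°.
Total crossings: 2.

2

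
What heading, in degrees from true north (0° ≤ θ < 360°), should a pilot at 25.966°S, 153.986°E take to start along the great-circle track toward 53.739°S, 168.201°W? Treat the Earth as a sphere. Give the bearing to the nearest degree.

Δλ = -168.201 − 153.986 = -322.187°; wrapped into (−180°, 180°]: 37.813°.
θ = atan2( sin Δλ · cos φ₂ , cos φ₁ · sin φ₂ − sin φ₁ · cos φ₂ · cos Δλ )
  = atan2(0.36262, -0.52035) = 145.128° → normalised to [0°, 360°): 145.128°.

145°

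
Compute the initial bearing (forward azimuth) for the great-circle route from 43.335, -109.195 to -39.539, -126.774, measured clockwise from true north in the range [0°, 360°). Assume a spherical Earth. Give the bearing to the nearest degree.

Δλ = -126.774 − -109.195 = -17.579°.
θ = atan2( sin Δλ · cos φ₂ , cos φ₁ · sin φ₂ − sin φ₁ · cos φ₂ · cos Δλ )
  = atan2(-0.23292, -0.96756) = -166.465° → normalised to [0°, 360°): 193.535°.

194°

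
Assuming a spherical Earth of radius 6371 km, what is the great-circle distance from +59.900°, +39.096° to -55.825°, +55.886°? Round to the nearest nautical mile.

6994 nmi

Δλ = 55.886 − 39.096 = 16.790°.
Δφ = -55.825 − 59.900 = -115.725°.
a = sin²(Δφ/2) + cos φ₁ · cos φ₂ · sin²(Δλ/2) = 0.723031.
c = 2·atan2(√a, √(1−a)) = 2.03316 rad → d = 6371·c ≈ 12953.24 km ≈ 6994.19 nmi.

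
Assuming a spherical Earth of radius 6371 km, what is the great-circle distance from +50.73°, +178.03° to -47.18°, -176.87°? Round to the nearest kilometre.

10898 km

Δλ = -176.87 − 178.03 = -354.90°; wrapped into (−180°, 180°]: 5.10°.
Δφ = -47.18 − 50.73 = -97.91°.
a = sin²(Δφ/2) + cos φ₁ · cos φ₂ · sin²(Δλ/2) = 0.569660.
c = 2·atan2(√a, √(1−a)) = 1.71057 rad → d = 6371·c ≈ 10898.05 km.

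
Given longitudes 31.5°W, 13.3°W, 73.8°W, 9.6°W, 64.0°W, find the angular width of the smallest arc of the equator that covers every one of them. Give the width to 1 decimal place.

Sort the longitudes: -73.8°, -64.0°, -31.5°, -13.3°, -9.6°.
Eastward gaps between consecutive values (wrapping around): 9.8°, 32.5°, 18.2°, 3.7°, 295.8°.
Largest gap = 295.8° ⇒ minimal covering band is its complement: 360° − 295.8° = 64.2°.
Band runs from -73.8° eastward to -9.6°.

64.2°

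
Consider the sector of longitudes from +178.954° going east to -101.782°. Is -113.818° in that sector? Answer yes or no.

Band width going east from +178.954° to -101.782°: ((-101.782 − 178.954) mod 360) = 79.264°.
Offset of -113.818° east of the west edge: ((-113.818 − 178.954) mod 360) = 67.228°.
67.228° ≤ 79.264° ⇒ inside.

Yes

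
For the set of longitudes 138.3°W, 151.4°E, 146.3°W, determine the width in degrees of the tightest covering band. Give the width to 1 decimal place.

70.3°

Sort the longitudes: -146.3°, -138.3°, +151.4°.
Eastward gaps between consecutive values (wrapping around): 8.0°, 289.7°, 62.3°.
Largest gap = 289.7° ⇒ minimal covering band is its complement: 360° − 289.7° = 70.3°.
Band runs from +151.4° eastward to -138.3°, crossing the antimeridian.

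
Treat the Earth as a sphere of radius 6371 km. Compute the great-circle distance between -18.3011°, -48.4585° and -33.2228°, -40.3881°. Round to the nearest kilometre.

1844 km

Δλ = -40.3881 − -48.4585 = 8.0704°.
Δφ = -33.2228 − -18.3011 = -14.9217°.
a = sin²(Δφ/2) + cos φ₁ · cos φ₂ · sin²(Δλ/2) = 0.020794.
c = 2·atan2(√a, √(1−a)) = 0.28941 rad → d = 6371·c ≈ 1843.82 km.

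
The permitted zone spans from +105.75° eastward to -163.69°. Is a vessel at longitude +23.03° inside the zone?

No

Band width going east from +105.75° to -163.69°: ((-163.69 − 105.75) mod 360) = 90.56°.
Offset of +23.03° east of the west edge: ((23.03 − 105.75) mod 360) = 277.28°.
277.28° > 90.56° ⇒ outside.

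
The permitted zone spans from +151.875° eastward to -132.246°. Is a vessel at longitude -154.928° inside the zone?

Yes

Band width going east from +151.875° to -132.246°: ((-132.246 − 151.875) mod 360) = 75.879°.
Offset of -154.928° east of the west edge: ((-154.928 − 151.875) mod 360) = 53.197°.
53.197° ≤ 75.879° ⇒ inside.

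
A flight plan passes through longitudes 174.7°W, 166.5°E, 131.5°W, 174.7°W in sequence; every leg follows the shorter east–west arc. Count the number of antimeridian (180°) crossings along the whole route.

Leg 1: -174.7° → +166.5°, shortest Δλ = -18.8° (west) — crosses 180°.
Leg 2: +166.5° → -131.5°, shortest Δλ = 62.0° (east) — crosses 180°.
Leg 3: -131.5° → -174.7°, shortest Δλ = -43.2° (west) — does not cross 180°.
Total crossings: 2.

2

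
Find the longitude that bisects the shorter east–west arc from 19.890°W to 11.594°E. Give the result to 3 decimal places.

4.148°W

Signed shortest Δλ from -19.890° to +11.594° is +31.484°.
Midpoint longitude = -19.890° + (+31.484°)/2 = -19.890° + 15.742° = -4.148°.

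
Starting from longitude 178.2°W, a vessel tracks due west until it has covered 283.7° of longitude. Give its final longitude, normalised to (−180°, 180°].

101.9°W

Start at -178.2°; shift −283.7° → -461.9°.
-461.9° lies outside (−180°, 180°]; add 360° → -101.9°.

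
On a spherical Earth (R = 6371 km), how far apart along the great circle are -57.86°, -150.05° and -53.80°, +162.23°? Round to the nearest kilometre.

Δλ = 162.23 − -150.05 = 312.28°; wrapped into (−180°, 180°]: -47.72°.
Δφ = -53.80 − -57.86 = 4.06°.
a = sin²(Δφ/2) + cos φ₁ · cos φ₂ · sin²(Δλ/2) = 0.052664.
c = 2·atan2(√a, √(1−a)) = 0.46310 rad → d = 6371·c ≈ 2950.42 km.

2950 km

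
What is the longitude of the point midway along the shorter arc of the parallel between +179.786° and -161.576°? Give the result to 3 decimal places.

-170.895°

Signed shortest Δλ from +179.786° to -161.576° is +18.638°.
Midpoint longitude = +179.786° + (+18.638°)/2 = +179.786° + 9.319° = +189.105°.
Normalise into (−180°, 180°]: -170.895°.
(The naïve average (+179.786 + -161.576)/2 = 9.105° is on the wrong side of the globe.)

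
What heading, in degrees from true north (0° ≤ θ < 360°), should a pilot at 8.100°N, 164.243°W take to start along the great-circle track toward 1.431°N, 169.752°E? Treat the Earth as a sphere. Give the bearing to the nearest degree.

Δλ = 169.752 − -164.243 = 333.995°; wrapped into (−180°, 180°]: -26.005°.
θ = atan2( sin Δλ · cos φ₂ , cos φ₁ · sin φ₂ − sin φ₁ · cos φ₂ · cos Δλ )
  = atan2(-0.43831, -0.10187) = -103.084° → normalised to [0°, 360°): 256.916°.

257°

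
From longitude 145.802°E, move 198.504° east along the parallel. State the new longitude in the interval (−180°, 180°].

15.694°W

Start at +145.802°; shift +198.504° → +344.306°.
+344.306° lies outside (−180°, 180°]; subtract 360° → -15.694°.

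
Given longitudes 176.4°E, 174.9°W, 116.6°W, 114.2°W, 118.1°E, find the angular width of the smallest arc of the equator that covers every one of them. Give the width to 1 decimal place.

127.7°

Sort the longitudes: -174.9°, -116.6°, -114.2°, +118.1°, +176.4°.
Eastward gaps between consecutive values (wrapping around): 58.3°, 2.4°, 232.3°, 58.3°, 8.7°.
Largest gap = 232.3° ⇒ minimal covering band is its complement: 360° − 232.3° = 127.7°.
Band runs from +118.1° eastward to -114.2°, crossing the antimeridian.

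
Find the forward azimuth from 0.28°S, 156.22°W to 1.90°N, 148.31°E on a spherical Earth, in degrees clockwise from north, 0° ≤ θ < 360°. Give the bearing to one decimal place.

272.5°

Δλ = 148.31 − -156.22 = 304.53°; wrapped into (−180°, 180°]: -55.47°.
θ = atan2( sin Δλ · cos φ₂ , cos φ₁ · sin φ₂ − sin φ₁ · cos φ₂ · cos Δλ )
  = atan2(-0.82338, 0.03592) = -87.502° → normalised to [0°, 360°): 272.498°.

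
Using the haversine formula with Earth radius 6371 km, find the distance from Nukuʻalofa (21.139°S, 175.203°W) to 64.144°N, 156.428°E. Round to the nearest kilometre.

Δλ = 156.428 − -175.203 = 331.631°; wrapped into (−180°, 180°]: -28.369°.
Δφ = 64.144 − -21.139 = 85.283°.
a = sin²(Δφ/2) + cos φ₁ · cos φ₂ · sin²(Δλ/2) = 0.483308.
c = 2·atan2(√a, √(1−a)) = 1.53741 rad → d = 6371·c ≈ 9794.81 km.

9795 km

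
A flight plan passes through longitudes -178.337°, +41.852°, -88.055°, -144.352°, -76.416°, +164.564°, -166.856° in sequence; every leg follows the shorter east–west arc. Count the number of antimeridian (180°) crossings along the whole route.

3

Leg 1: -178.337° → +41.852°, shortest Δλ = -139.811° (west) — crosses 180°.
Leg 2: +41.852° → -88.055°, shortest Δλ = -129.907° (west) — does not cross 180°.
Leg 3: -88.055° → -144.352°, shortest Δλ = -56.297° (west) — does not cross 180°.
Leg 4: -144.352° → -76.416°, shortest Δλ = 67.936° (east) — does not cross 180°.
Leg 5: -76.416° → +164.564°, shortest Δλ = -119.02° (west) — crosses 180°.
Leg 6: +164.564° → -166.856°, shortest Δλ = 28.58° (east) — crosses 180°.
Total crossings: 3.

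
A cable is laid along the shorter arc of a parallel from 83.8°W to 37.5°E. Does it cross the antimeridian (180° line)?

Signed shortest Δλ = ((37.5 − -83.8 + 180) mod 360) − 180 = 121.3°.
Going east by 121.3° from -83.8° reaches +37.5° without touching 180°.

No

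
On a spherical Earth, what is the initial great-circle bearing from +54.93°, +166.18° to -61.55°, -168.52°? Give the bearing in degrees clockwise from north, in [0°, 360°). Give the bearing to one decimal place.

Δλ = -168.52 − 166.18 = -334.70°; wrapped into (−180°, 180°]: 25.30°.
θ = atan2( sin Δλ · cos φ₂ , cos φ₁ · sin φ₂ − sin φ₁ · cos φ₂ · cos Δλ )
  = atan2(0.20359, -0.85769) = 166.647° → normalised to [0°, 360°): 166.647°.

166.6°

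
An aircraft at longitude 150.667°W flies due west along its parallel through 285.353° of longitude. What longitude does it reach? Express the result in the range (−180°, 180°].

76.020°W

Start at -150.667°; shift −285.353° → -436.020°.
-436.020° lies outside (−180°, 180°]; add 360° → -76.020°.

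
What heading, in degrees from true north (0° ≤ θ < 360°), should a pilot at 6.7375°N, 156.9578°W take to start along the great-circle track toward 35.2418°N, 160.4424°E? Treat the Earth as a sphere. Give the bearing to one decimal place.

Δλ = 160.4424 − -156.9578 = 317.4002°; wrapped into (−180°, 180°]: -42.5998°.
θ = atan2( sin Δλ · cos φ₂ , cos φ₁ · sin φ₂ − sin φ₁ · cos φ₂ · cos Δλ )
  = atan2(-0.55282, 0.50251) = -47.729° → normalised to [0°, 360°): 312.271°.

312.3°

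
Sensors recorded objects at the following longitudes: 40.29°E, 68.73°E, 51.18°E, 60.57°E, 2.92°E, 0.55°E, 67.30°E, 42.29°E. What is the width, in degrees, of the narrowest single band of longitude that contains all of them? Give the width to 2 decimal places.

Sort the longitudes: +0.55°, +2.92°, +40.29°, +42.29°, +51.18°, +60.57°, +67.30°, +68.73°.
Eastward gaps between consecutive values (wrapping around): 2.37°, 37.37°, 2.00°, 8.89°, 9.39°, 6.73°, 1.43°, 291.82°.
Largest gap = 291.82° ⇒ minimal covering band is its complement: 360° − 291.82° = 68.18°.
Band runs from +0.55° eastward to +68.73°.

68.18°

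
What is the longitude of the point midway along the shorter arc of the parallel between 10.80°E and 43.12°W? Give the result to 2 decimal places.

16.16°W

Signed shortest Δλ from +10.80° to -43.12° is -53.92°.
Midpoint longitude = +10.80° + (-53.92°)/2 = +10.80° − 26.96° = -16.16°.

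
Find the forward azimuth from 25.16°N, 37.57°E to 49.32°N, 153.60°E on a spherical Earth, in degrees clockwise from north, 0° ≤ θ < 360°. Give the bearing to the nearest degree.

Δλ = 153.60 − 37.57 = 116.03°.
θ = atan2( sin Δλ · cos φ₂ , cos φ₁ · sin φ₂ − sin φ₁ · cos φ₂ · cos Δλ )
  = atan2(0.58571, 0.80803) = 35.937° → normalised to [0°, 360°): 35.937°.

36°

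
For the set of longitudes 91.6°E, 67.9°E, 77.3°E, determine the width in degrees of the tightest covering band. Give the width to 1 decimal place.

Sort the longitudes: +67.9°, +77.3°, +91.6°.
Eastward gaps between consecutive values (wrapping around): 9.4°, 14.3°, 336.3°.
Largest gap = 336.3° ⇒ minimal covering band is its complement: 360° − 336.3° = 23.7°.
Band runs from +67.9° eastward to +91.6°.

23.7°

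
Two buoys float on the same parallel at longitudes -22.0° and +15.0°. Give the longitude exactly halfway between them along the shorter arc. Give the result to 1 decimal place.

Signed shortest Δλ from -22.0° to +15.0° is +37.0°.
Midpoint longitude = -22.0° + (+37.0°)/2 = -22.0° + 18.5° = -3.5°.

-3.5°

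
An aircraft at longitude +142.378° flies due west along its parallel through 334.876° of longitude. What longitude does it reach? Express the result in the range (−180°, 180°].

Start at +142.378°; shift −334.876° → -192.498°.
-192.498° lies outside (−180°, 180°]; add 360° → +167.502°.

+167.502°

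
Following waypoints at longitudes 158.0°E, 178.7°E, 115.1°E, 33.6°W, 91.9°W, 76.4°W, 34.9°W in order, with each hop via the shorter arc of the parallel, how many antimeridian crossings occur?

Leg 1: +158.0° → +178.7°, shortest Δλ = 20.7° (east) — does not cross 180°.
Leg 2: +178.7° → +115.1°, shortest Δλ = -63.6° (west) — does not cross 180°.
Leg 3: +115.1° → -33.6°, shortest Δλ = -148.7° (west) — does not cross 180°.
Leg 4: -33.6° → -91.9°, shortest Δλ = -58.3° (west) — does not cross 180°.
Leg 5: -91.9° → -76.4°, shortest Δλ = 15.5° (east) — does not cross 180°.
Leg 6: -76.4° → -34.9°, shortest Δλ = 41.5° (east) — does not cross 180°.
Total crossings: 0.

0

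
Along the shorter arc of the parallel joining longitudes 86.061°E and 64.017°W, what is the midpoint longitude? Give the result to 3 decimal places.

Signed shortest Δλ from +86.061° to -64.017° is -150.078°.
Midpoint longitude = +86.061° + (-150.078°)/2 = +86.061° − 75.039° = +11.022°.

11.022°E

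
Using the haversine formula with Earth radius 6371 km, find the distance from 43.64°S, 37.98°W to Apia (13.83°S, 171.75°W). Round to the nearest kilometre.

12090 km

Δλ = -171.75 − -37.98 = -133.77°.
Δφ = -13.83 − -43.64 = 29.81°.
a = sin²(Δφ/2) + cos φ₁ · cos φ₂ · sin²(Δλ/2) = 0.660571.
c = 2·atan2(√a, √(1−a)) = 1.89773 rad → d = 6371·c ≈ 12090.44 km.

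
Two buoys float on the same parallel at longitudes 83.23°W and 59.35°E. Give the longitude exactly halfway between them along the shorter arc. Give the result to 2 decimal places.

Signed shortest Δλ from -83.23° to +59.35° is +142.58°.
Midpoint longitude = -83.23° + (+142.58°)/2 = -83.23° + 71.29° = -11.94°.

11.94°W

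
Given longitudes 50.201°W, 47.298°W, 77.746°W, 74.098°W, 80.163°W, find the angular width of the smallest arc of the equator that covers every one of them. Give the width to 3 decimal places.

32.865°

Sort the longitudes: -80.163°, -77.746°, -74.098°, -50.201°, -47.298°.
Eastward gaps between consecutive values (wrapping around): 2.417°, 3.648°, 23.897°, 2.903°, 327.135°.
Largest gap = 327.135° ⇒ minimal covering band is its complement: 360° − 327.135° = 32.865°.
Band runs from -80.163° eastward to -47.298°.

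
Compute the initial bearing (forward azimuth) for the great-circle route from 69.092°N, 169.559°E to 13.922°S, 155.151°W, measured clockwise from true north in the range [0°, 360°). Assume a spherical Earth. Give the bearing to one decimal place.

Δλ = -155.151 − 169.559 = -324.710°; wrapped into (−180°, 180°]: 35.290°.
θ = atan2( sin Δλ · cos φ₂ , cos φ₁ · sin φ₂ − sin φ₁ · cos φ₂ · cos Δλ )
  = atan2(0.56074, -0.82596) = 145.827° → normalised to [0°, 360°): 145.827°.

145.8°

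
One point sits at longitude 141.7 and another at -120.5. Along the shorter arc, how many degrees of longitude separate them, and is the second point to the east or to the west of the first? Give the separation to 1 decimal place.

Raw difference: -120.5 − 141.7 = -262.2°.
Normalise into (−180°, 180°]: -262.2° + 360° = 97.8°.
Positive ⇒ the second point lies to the east; separation 97.8°.

97.8° east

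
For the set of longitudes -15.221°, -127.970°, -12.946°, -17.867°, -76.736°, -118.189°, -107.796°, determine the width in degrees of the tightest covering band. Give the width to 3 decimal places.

Sort the longitudes: -127.970°, -118.189°, -107.796°, -76.736°, -17.867°, -15.221°, -12.946°.
Eastward gaps between consecutive values (wrapping around): 9.781°, 10.393°, 31.060°, 58.869°, 2.646°, 2.275°, 244.976°.
Largest gap = 244.976° ⇒ minimal covering band is its complement: 360° − 244.976° = 115.024°.
Band runs from -127.970° eastward to -12.946°.

115.024°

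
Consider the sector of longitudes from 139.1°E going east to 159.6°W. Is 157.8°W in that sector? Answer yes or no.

No

Band width going east from +139.1° to -159.6°: ((-159.6 − 139.1) mod 360) = 61.3°.
Offset of -157.8° east of the west edge: ((-157.8 − 139.1) mod 360) = 63.1°.
63.1° > 61.3° ⇒ outside.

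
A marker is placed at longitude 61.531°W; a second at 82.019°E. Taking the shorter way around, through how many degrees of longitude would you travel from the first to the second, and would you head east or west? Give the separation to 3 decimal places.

Raw difference: 82.019 − -61.531 = 143.55°.
Normalise into (−180°, 180°]: 143.55° stays 143.55°.
Positive ⇒ the second point lies to the east; separation 143.550°.

143.550° east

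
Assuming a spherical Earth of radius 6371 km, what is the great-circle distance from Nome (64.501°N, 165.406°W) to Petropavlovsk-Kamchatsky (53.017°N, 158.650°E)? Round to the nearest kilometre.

Δλ = 158.650 − -165.406 = 324.056°; wrapped into (−180°, 180°]: -35.944°.
Δφ = 53.017 − 64.501 = -11.484°.
a = sin²(Δφ/2) + cos φ₁ · cos φ₂ · sin²(Δλ/2) = 0.034666.
c = 2·atan2(√a, √(1−a)) = 0.37456 rad → d = 6371·c ≈ 2386.32 km.

2386 km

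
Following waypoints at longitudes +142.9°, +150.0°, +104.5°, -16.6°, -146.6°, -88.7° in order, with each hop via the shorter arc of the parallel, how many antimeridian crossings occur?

0

Leg 1: +142.9° → +150.0°, shortest Δλ = 7.1° (east) — does not cross 180°.
Leg 2: +150.0° → +104.5°, shortest Δλ = -45.5° (west) — does not cross 180°.
Leg 3: +104.5° → -16.6°, shortest Δλ = -121.1° (west) — does not cross 180°.
Leg 4: -16.6° → -146.6°, shortest Δλ = -130.0° (west) — does not cross 180°.
Leg 5: -146.6° → -88.7°, shortest Δλ = 57.9° (east) — does not cross 180°.
Total crossings: 0.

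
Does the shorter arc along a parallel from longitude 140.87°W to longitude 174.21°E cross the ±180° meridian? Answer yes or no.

Naïve |174.21 − -140.87| = 315.08° > 180°, so the shorter arc goes the other way round — across 180°.
Signed shortest Δλ = ((174.21 − -140.87 + 180) mod 360) − 180 = -44.92°.
Going west by 44.92° from -140.87° passes through 180° before reaching +174.21°.

Yes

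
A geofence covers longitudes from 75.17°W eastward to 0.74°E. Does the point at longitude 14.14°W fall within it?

Band width going east from -75.17° to +0.74°: ((0.74 − -75.17) mod 360) = 75.91°.
Offset of -14.14° east of the west edge: ((-14.14 − -75.17) mod 360) = 61.03°.
61.03° ≤ 75.91° ⇒ inside.

Yes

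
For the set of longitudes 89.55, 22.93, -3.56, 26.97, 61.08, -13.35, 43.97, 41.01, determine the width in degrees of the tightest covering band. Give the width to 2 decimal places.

102.90°

Sort the longitudes: -13.35°, -3.56°, +22.93°, +26.97°, +41.01°, +43.97°, +61.08°, +89.55°.
Eastward gaps between consecutive values (wrapping around): 9.79°, 26.49°, 4.04°, 14.04°, 2.96°, 17.11°, 28.47°, 257.10°.
Largest gap = 257.10° ⇒ minimal covering band is its complement: 360° − 257.10° = 102.90°.
Band runs from -13.35° eastward to +89.55°.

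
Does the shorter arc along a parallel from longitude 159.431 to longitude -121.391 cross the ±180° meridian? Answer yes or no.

Yes

Naïve |-121.391 − 159.431| = 280.822° > 180°, so the shorter arc goes the other way round — across 180°.
Signed shortest Δλ = ((-121.391 − 159.431 + 180) mod 360) − 180 = 79.178°.
Going east by 79.178° from +159.431° passes through 180° before reaching -121.391°.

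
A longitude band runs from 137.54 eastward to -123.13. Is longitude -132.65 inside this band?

Band width going east from +137.54° to -123.13°: ((-123.13 − 137.54) mod 360) = 99.33°.
Offset of -132.65° east of the west edge: ((-132.65 − 137.54) mod 360) = 89.81°.
89.81° ≤ 99.33° ⇒ inside.

Yes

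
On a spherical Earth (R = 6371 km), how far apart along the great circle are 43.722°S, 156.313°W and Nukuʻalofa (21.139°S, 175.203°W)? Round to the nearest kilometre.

3058 km

Δλ = -175.203 − -156.313 = -18.890°.
Δφ = -21.139 − -43.722 = 22.583°.
a = sin²(Δφ/2) + cos φ₁ · cos φ₂ · sin²(Δλ/2) = 0.056490.
c = 2·atan2(√a, √(1−a)) = 0.47995 rad → d = 6371·c ≈ 3057.73 km.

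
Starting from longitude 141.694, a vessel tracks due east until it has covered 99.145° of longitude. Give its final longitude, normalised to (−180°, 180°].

Start at +141.694°; shift +99.145° → +240.839°.
+240.839° lies outside (−180°, 180°]; subtract 360° → -119.161°.

-119.161°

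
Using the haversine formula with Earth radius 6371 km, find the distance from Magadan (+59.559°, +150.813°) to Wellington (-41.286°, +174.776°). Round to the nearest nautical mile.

6170 nmi

Δλ = 174.776 − 150.813 = 23.963°.
Δφ = -41.286 − 59.559 = -100.845°.
a = sin²(Δφ/2) + cos φ₁ · cos φ₂ · sin²(Δλ/2) = 0.610483.
c = 2·atan2(√a, √(1−a)) = 1.79360 rad → d = 6371·c ≈ 11427.04 km ≈ 6170.11 nmi.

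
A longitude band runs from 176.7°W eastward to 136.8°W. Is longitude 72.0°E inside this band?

No

Band width going east from -176.7° to -136.8°: ((-136.8 − -176.7) mod 360) = 39.9°.
Offset of +72.0° east of the west edge: ((72.0 − -176.7) mod 360) = 248.7°.
248.7° > 39.9° ⇒ outside.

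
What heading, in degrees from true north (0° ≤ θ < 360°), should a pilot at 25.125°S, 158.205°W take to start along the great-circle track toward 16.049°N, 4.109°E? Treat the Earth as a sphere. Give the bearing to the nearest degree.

115°

Δλ = 4.109 − -158.205 = 162.314°.
θ = atan2( sin Δλ · cos φ₂ , cos φ₁ · sin φ₂ − sin φ₁ · cos φ₂ · cos Δλ )
  = atan2(0.29196, -0.13846) = 115.372° → normalised to [0°, 360°): 115.372°.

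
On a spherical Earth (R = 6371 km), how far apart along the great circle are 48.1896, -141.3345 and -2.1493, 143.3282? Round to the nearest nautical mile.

Δλ = 143.3282 − -141.3345 = 284.6627°; wrapped into (−180°, 180°]: -75.3373°.
Δφ = -2.1493 − 48.1896 = -50.3389°.
a = sin²(Δφ/2) + cos φ₁ · cos φ₂ · sin²(Δλ/2) = 0.429660.
c = 2·atan2(√a, √(1−a)) = 1.42965 rad → d = 6371·c ≈ 9108.29 km ≈ 4918.08 nmi.

4918 nmi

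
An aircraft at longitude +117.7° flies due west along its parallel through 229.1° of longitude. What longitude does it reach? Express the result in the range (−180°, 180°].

Start at +117.7°; shift −229.1° → -111.4°.
-111.4° already lies in (−180°, 180°].

-111.4°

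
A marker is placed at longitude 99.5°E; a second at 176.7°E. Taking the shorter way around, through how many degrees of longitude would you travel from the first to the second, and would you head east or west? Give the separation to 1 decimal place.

77.2° east

Raw difference: 176.7 − 99.5 = 77.2°.
Normalise into (−180°, 180°]: 77.2° stays 77.2°.
Positive ⇒ the second point lies to the east; separation 77.2°.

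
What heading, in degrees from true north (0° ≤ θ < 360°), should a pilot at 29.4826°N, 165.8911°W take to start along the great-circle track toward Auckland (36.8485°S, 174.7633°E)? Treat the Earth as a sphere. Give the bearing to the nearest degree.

197°

Δλ = 174.7633 − -165.8911 = 340.6544°; wrapped into (−180°, 180°]: -19.3456°.
θ = atan2( sin Δλ · cos φ₂ , cos φ₁ · sin φ₂ − sin φ₁ · cos φ₂ · cos Δλ )
  = atan2(-0.26509, -0.89364) = -163.478° → normalised to [0°, 360°): 196.522°.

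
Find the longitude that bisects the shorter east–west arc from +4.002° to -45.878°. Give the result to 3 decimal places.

-20.938°

Signed shortest Δλ from +4.002° to -45.878° is -49.880°.
Midpoint longitude = +4.002° + (-49.880°)/2 = +4.002° − 24.940° = -20.938°.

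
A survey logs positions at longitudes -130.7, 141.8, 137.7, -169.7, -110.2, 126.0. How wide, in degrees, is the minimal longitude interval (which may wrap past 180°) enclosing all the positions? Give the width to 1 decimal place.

123.8°

Sort the longitudes: -169.7°, -130.7°, -110.2°, +126.0°, +137.7°, +141.8°.
Eastward gaps between consecutive values (wrapping around): 39.0°, 20.5°, 236.2°, 11.7°, 4.1°, 48.5°.
Largest gap = 236.2° ⇒ minimal covering band is its complement: 360° − 236.2° = 123.8°.
Band runs from +126.0° eastward to -110.2°, crossing the antimeridian.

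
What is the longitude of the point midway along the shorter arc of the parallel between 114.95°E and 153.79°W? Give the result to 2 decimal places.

160.58°E

Signed shortest Δλ from +114.95° to -153.79° is +91.26°.
Midpoint longitude = +114.95° + (+91.26°)/2 = +114.95° + 45.63° = +160.58°.
(The naïve average (+114.95 + -153.79)/2 = -19.42° is on the wrong side of the globe.)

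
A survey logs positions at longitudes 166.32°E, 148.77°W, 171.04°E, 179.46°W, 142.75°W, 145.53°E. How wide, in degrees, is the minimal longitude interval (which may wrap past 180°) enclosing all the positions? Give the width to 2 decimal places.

Sort the longitudes: -179.46°, -148.77°, -142.75°, +145.53°, +166.32°, +171.04°.
Eastward gaps between consecutive values (wrapping around): 30.69°, 6.02°, 288.28°, 20.79°, 4.72°, 9.50°.
Largest gap = 288.28° ⇒ minimal covering band is its complement: 360° − 288.28° = 71.72°.
Band runs from +145.53° eastward to -142.75°, crossing the antimeridian.

71.72°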